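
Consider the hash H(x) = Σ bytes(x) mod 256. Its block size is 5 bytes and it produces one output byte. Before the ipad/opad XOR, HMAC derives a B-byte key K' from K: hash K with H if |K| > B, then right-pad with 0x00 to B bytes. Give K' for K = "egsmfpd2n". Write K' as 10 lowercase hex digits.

8600000000

|K| = 9 > B = 5, so first hash the key.
H(K): sum = 101+103+115+109+102+112+100+50+110 = 902; mod 256 = 134 → 86.
Zero-pad H(K) = 86 to 5 bytes: K' = 86 00 00 00 00.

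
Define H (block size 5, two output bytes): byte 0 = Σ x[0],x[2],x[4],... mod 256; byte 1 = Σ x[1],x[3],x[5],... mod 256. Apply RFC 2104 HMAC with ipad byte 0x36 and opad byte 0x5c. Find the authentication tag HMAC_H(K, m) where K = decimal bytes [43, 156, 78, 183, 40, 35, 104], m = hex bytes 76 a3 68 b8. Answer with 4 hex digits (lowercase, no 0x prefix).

Key decimal bytes [43, 156, 78, 183, 40, 35, 104] = 2b 9c 4e b7 28 23 68 is 7 bytes > B = 5, so hash it first: H(key) = 09 76, then zero-pad to 5 bytes: K' = 09 76 00 00 00.
K' ⊕ ipad = 3f 40 36 36 36.  K' ⊕ opad = 55 2a 5c 5c 5c.
Inner input = (K'⊕ipad) ∥ m = 3f 40 36 36 36 ∥ 76 a3 68 b8.
Inner hash: even-index sum = 518 mod 256 = 6; odd-index sum = 340 mod 256 = 84 → 06 54.
Outer input = (K'⊕opad) ∥ inner = 55 2a 5c 5c 5c ∥ 06 54.
Outer hash (tag): even-index sum = 353 mod 256 = 97; odd-index sum = 140 mod 256 = 140 → 61 8c.

618c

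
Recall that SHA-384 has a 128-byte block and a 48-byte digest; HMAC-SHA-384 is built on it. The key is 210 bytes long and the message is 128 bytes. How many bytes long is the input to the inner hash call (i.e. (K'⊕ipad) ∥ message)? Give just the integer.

Key is 210 > 128 bytes, so it is hashed to 48 bytes then zero-padded to 128: |K'| = 128.
Inner input = (K'⊕ipad) ∥ m → 128 + 128 = 256 bytes.

256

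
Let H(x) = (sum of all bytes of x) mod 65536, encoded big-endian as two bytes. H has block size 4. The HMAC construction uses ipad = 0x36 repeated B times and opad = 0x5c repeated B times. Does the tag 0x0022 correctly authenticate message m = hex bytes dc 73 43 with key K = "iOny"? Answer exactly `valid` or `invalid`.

invalid

Key "iOny" = 69 4f 6e 79 is exactly B = 4 bytes: K' = 69 4f 6e 79.
K' ⊕ ipad = 5f 79 58 4f; K' ⊕ opad = 35 13 32 25.
Inner hash: sum = 95+121+88+79+220+115+67 = 785 → 03 11.
Outer hash (recomputed tag): sum = 53+19+50+37+3+17 = 179 → 00 b3.
Recomputed tag = 00b3; claimed = 0022 → mismatch.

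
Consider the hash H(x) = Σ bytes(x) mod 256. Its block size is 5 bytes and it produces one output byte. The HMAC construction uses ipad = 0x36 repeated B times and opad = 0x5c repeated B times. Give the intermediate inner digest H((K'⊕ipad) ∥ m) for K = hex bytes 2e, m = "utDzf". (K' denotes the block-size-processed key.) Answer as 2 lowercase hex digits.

Key hex bytes 2e is 1 byte ≤ B = 5; zero-pad to 5 bytes: K' = 2e 00 00 00 00.
K' ⊕ ipad = 18 36 36 36 36.
Inner input = 18 36 36 36 36 ∥ 75 74 44 7a 66.
Inner hash: sum = 24+54+54+54+54+117+116+68+122+102 = 765; mod 256 = 253 → fd.

fd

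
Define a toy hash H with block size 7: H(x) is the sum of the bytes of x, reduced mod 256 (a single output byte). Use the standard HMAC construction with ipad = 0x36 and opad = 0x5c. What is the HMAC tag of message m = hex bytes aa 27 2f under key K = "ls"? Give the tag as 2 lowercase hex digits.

d8

Key "ls" = 6c 73 is 2 bytes ≤ B = 7; zero-pad to 7 bytes: K' = 6c 73 00 00 00 00 00.
K' ⊕ ipad = 5a 45 36 36 36 36 36.  K' ⊕ opad = 30 2f 5c 5c 5c 5c 5c.
Inner input = (K'⊕ipad) ∥ m = 5a 45 36 36 36 36 36 ∥ aa 27 2f.
Inner hash: sum = 90+69+54+54+54+54+54+170+39+47 = 685; mod 256 = 173 → ad.
Outer input = (K'⊕opad) ∥ inner = 30 2f 5c 5c 5c 5c 5c ∥ ad.
Outer hash (tag): sum = 48+47+92+92+92+92+92+173 = 728; mod 256 = 216 → d8.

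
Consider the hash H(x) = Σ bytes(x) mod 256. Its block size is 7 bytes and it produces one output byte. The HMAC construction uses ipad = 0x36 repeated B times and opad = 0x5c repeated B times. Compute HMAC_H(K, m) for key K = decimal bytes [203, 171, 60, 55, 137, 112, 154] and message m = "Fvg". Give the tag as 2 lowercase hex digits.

Key decimal bytes [203, 171, 60, 55, 137, 112, 154] = cb ab 3c 37 89 70 9a is exactly B = 7 bytes: K' = cb ab 3c 37 89 70 9a.
K' ⊕ ipad = fd 9d 0a 01 bf 46 ac.  K' ⊕ opad = 97 f7 60 6b d5 2c c6.
Inner input = (K'⊕ipad) ∥ m = fd 9d 0a 01 bf 46 ac ∥ 46 76 67.
Inner hash: sum = 253+157+10+1+191+70+172+70+118+103 = 1145; mod 256 = 121 → 79.
Outer input = (K'⊕opad) ∥ inner = 97 f7 60 6b d5 2c c6 ∥ 79.
Outer hash (tag): sum = 151+247+96+107+213+44+198+121 = 1177; mod 256 = 153 → 99.

99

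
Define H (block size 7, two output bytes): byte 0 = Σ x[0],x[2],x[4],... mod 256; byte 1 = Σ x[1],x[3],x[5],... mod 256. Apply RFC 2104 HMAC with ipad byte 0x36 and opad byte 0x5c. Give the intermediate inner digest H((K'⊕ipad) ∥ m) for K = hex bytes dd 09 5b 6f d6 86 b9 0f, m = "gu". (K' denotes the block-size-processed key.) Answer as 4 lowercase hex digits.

Key hex bytes dd 09 5b 6f d6 86 b9 0f is 8 bytes > B = 7, so hash it first: H(key) = c7 0d, then zero-pad to 7 bytes: K' = c7 0d 00 00 00 00 00.
K' ⊕ ipad = f1 3b 36 36 36 36 36.
Inner input = f1 3b 36 36 36 36 36 ∥ 67 75.
Inner hash: even-index sum = 520 mod 256 = 8; odd-index sum = 270 mod 256 = 14 → 08 0e.

080e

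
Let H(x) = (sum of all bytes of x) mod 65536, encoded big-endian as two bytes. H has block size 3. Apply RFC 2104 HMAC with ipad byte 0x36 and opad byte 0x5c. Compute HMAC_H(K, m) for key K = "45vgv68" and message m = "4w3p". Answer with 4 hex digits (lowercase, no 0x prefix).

Key "45vgv68" = 34 35 76 67 76 36 38 is 7 bytes > B = 3, so hash it first: H(key) = 02 2a, then zero-pad to 3 bytes: K' = 02 2a 00.
K' ⊕ ipad = 34 1c 36.  K' ⊕ opad = 5e 76 5c.
Inner input = (K'⊕ipad) ∥ m = 34 1c 36 ∥ 34 77 33 70.
Inner hash: sum = 52+28+54+52+119+51+112 = 468 → 01 d4.
Outer input = (K'⊕opad) ∥ inner = 5e 76 5c ∥ 01 d4.
Outer hash (tag): sum = 94+118+92+1+212 = 517 → 02 05.

0205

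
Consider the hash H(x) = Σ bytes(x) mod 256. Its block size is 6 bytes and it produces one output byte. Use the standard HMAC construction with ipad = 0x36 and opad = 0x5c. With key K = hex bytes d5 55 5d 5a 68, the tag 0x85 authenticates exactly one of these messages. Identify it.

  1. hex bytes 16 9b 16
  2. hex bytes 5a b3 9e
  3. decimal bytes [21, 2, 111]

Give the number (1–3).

Key hex bytes d5 55 5d 5a 68 is 5 bytes ≤ B = 6; zero-pad to 6 bytes: K' = d5 55 5d 5a 68 00.
K' ⊕ ipad = e3 63 6b 6c 5e 36; K' ⊕ opad = 89 09 01 06 34 5c.
m1: inner = H(e3 63 6b 6c 5e 36 16 9b 16) = 78; tag = H(89 09 01 06 34 5c 78) = a1
m2: inner = H(e3 63 6b 6c 5e 36 5a b3 9e) = 5c; tag = H(89 09 01 06 34 5c 5c) = 85 ← matches
m3: inner = H(e3 63 6b 6c 5e 36 15 02 6f) = 37; tag = H(89 09 01 06 34 5c 37) = 60

2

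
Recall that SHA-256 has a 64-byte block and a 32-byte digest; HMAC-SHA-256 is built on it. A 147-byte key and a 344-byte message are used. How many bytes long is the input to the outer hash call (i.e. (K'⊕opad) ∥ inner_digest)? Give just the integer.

Key is 147 > 64 bytes, so it is hashed to 32 bytes then zero-padded to 64: |K'| = 64.
Outer input = (K'⊕opad) ∥ H(inner) → 64 + 32 = 96 bytes.

96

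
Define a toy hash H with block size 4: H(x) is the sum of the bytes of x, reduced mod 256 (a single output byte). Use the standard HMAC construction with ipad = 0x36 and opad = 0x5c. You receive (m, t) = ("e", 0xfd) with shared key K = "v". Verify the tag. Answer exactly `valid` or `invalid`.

invalid

Key "v" = 76 is 1 byte ≤ B = 4; zero-pad to 4 bytes: K' = 76 00 00 00.
K' ⊕ ipad = 40 36 36 36; K' ⊕ opad = 2a 5c 5c 5c.
Inner hash: sum = 64+54+54+54+101 = 327; mod 256 = 71 → 47.
Outer hash (recomputed tag): sum = 42+92+92+92+71 = 389; mod 256 = 133 → 85.
Recomputed tag = 85; claimed = fd → mismatch.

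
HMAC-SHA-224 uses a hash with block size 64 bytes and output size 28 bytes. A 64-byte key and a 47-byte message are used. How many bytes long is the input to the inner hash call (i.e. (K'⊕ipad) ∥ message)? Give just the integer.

111

Key is 64 ≤ 64 bytes, zero-padded: |K'| = 64.
Inner input = (K'⊕ipad) ∥ m → 64 + 47 = 111 bytes.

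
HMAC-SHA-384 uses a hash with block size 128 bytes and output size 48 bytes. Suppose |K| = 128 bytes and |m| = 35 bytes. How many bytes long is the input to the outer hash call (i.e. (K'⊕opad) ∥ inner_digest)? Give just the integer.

Key is 128 ≤ 128 bytes, zero-padded: |K'| = 128.
Outer input = (K'⊕opad) ∥ H(inner) → 128 + 48 = 176 bytes.

176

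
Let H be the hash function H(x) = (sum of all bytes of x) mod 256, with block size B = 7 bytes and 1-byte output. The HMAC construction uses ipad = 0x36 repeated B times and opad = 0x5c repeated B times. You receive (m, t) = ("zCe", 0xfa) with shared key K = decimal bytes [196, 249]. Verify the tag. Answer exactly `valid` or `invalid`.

Key decimal bytes [196, 249] = c4 f9 is 2 bytes ≤ B = 7; zero-pad to 7 bytes: K' = c4 f9 00 00 00 00 00.
K' ⊕ ipad = f2 cf 36 36 36 36 36; K' ⊕ opad = 98 a5 5c 5c 5c 5c 5c.
Inner hash: sum = 242+207+54+54+54+54+54+122+67+101 = 1009; mod 256 = 241 → f1.
Outer hash (recomputed tag): sum = 152+165+92+92+92+92+92+241 = 1018; mod 256 = 250 → fa.
Recomputed tag = fa; claimed = fa → match.

valid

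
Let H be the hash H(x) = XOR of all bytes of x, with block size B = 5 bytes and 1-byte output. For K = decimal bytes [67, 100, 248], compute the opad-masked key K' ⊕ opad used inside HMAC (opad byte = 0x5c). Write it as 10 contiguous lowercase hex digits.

Key decimal bytes [67, 100, 248] = 43 64 f8 is 3 bytes ≤ B = 5; zero-pad to 5 bytes: K' = 43 64 f8 00 00.
XOR each byte with 0x5c: 43⊕5c=1f, 64⊕5c=38, f8⊕5c=a4, 00⊕5c=5c, 00⊕5c=5c.

1f38a45c5c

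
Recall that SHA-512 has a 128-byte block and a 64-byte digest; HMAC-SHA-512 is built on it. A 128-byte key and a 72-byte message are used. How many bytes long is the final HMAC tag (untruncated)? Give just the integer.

64

The tag is one SHA-512 digest: 64 bytes.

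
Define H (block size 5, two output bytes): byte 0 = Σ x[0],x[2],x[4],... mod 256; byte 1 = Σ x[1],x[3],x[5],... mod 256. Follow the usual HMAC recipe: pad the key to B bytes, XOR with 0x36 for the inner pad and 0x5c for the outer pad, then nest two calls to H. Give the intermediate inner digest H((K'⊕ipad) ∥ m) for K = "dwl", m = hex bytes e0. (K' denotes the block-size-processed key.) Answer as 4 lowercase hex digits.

Key "dwl" = 64 77 6c is 3 bytes ≤ B = 5; zero-pad to 5 bytes: K' = 64 77 6c 00 00.
K' ⊕ ipad = 52 41 5a 36 36.
Inner input = 52 41 5a 36 36 ∥ e0.
Inner hash: even-index sum = 226 mod 256 = 226; odd-index sum = 343 mod 256 = 87 → e2 57.

e257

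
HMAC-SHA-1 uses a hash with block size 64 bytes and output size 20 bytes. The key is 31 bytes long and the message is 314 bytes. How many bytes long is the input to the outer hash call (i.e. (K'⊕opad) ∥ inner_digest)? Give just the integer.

84

Key is 31 ≤ 64 bytes, zero-padded: |K'| = 64.
Outer input = (K'⊕opad) ∥ H(inner) → 64 + 20 = 84 bytes.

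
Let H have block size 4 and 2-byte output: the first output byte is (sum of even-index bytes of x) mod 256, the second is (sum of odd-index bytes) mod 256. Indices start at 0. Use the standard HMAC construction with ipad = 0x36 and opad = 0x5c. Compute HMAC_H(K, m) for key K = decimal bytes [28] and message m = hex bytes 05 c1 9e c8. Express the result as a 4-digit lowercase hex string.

Key decimal bytes [28] = 1c is 1 byte ≤ B = 4; zero-pad to 4 bytes: K' = 1c 00 00 00.
K' ⊕ ipad = 2a 36 36 36.  K' ⊕ opad = 40 5c 5c 5c.
Inner input = (K'⊕ipad) ∥ m = 2a 36 36 36 ∥ 05 c1 9e c8.
Inner hash: even-index sum = 259 mod 256 = 3; odd-index sum = 501 mod 256 = 245 → 03 f5.
Outer input = (K'⊕opad) ∥ inner = 40 5c 5c 5c ∥ 03 f5.
Outer hash (tag): even-index sum = 159 mod 256 = 159; odd-index sum = 429 mod 256 = 173 → 9f ad.

9fad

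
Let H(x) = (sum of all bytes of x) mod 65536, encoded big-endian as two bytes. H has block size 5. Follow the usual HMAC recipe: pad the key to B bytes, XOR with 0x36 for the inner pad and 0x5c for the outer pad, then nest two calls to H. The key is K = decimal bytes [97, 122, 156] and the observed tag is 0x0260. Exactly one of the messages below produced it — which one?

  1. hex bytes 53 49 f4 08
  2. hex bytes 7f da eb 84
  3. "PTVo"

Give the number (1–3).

2

Key decimal bytes [97, 122, 156] = 61 7a 9c is 3 bytes ≤ B = 5; zero-pad to 5 bytes: K' = 61 7a 9c 00 00.
K' ⊕ ipad = 57 4c aa 36 36; K' ⊕ opad = 3d 26 c0 5c 5c.
m1: inner = H(57 4c aa 36 36 53 49 f4 08) = 03 51; tag = H(3d 26 c0 5c 5c 03 51) = 022f
m2: inner = H(57 4c aa 36 36 7f da eb 84) = 04 81; tag = H(3d 26 c0 5c 5c 04 81) = 0260 ← matches
m3: inner = H(57 4c aa 36 36 50 54 56 6f) = 03 22; tag = H(3d 26 c0 5c 5c 03 22) = 0200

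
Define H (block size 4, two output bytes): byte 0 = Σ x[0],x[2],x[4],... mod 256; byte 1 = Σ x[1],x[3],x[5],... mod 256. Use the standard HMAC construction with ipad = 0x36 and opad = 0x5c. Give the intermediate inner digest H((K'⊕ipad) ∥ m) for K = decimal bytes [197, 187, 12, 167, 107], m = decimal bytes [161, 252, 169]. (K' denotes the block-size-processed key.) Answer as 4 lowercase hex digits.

8a86

Key decimal bytes [197, 187, 12, 167, 107] = c5 bb 0c a7 6b is 5 bytes > B = 4, so hash it first: H(key) = 3c 62, then zero-pad to 4 bytes: K' = 3c 62 00 00.
K' ⊕ ipad = 0a 54 36 36.
Inner input = 0a 54 36 36 ∥ a1 fc a9.
Inner hash: even-index sum = 394 mod 256 = 138; odd-index sum = 390 mod 256 = 134 → 8a 86.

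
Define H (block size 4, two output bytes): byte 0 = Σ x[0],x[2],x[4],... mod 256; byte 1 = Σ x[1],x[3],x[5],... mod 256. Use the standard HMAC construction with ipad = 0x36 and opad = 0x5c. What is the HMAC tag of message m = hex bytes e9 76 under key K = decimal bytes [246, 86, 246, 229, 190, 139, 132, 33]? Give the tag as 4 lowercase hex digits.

Key decimal bytes [246, 86, 246, 229, 190, 139, 132, 33] = f6 56 f6 e5 be 8b 84 21 is 8 bytes > B = 4, so hash it first: H(key) = 2e e7, then zero-pad to 4 bytes: K' = 2e e7 00 00.
K' ⊕ ipad = 18 d1 36 36.  K' ⊕ opad = 72 bb 5c 5c.
Inner input = (K'⊕ipad) ∥ m = 18 d1 36 36 ∥ e9 76.
Inner hash: even-index sum = 311 mod 256 = 55; odd-index sum = 381 mod 256 = 125 → 37 7d.
Outer input = (K'⊕opad) ∥ inner = 72 bb 5c 5c ∥ 37 7d.
Outer hash (tag): even-index sum = 261 mod 256 = 5; odd-index sum = 404 mod 256 = 148 → 05 94.

0594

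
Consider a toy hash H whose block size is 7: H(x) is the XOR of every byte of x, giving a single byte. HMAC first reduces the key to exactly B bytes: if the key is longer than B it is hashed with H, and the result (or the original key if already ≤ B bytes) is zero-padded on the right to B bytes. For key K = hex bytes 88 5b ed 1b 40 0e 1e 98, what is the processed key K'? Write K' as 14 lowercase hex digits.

|K| = 8 > B = 7, so first hash the key.
H(K): XOR 88⊕5b⊕ed⊕1b⊕40⊕0e⊕1e⊕98 = ed.
Zero-pad H(K) = ed to 7 bytes: K' = ed 00 00 00 00 00 00.

ed000000000000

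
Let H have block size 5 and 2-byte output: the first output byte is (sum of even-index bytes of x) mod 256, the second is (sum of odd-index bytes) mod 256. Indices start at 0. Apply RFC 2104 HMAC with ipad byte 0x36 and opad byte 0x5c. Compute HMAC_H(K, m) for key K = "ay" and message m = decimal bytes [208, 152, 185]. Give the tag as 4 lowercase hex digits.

03dc

Key "ay" = 61 79 is 2 bytes ≤ B = 5; zero-pad to 5 bytes: K' = 61 79 00 00 00.
K' ⊕ ipad = 57 4f 36 36 36.  K' ⊕ opad = 3d 25 5c 5c 5c.
Inner input = (K'⊕ipad) ∥ m = 57 4f 36 36 36 ∥ d0 98 b9.
Inner hash: even-index sum = 347 mod 256 = 91; odd-index sum = 526 mod 256 = 14 → 5b 0e.
Outer input = (K'⊕opad) ∥ inner = 3d 25 5c 5c 5c ∥ 5b 0e.
Outer hash (tag): even-index sum = 259 mod 256 = 3; odd-index sum = 220 mod 256 = 220 → 03 dc.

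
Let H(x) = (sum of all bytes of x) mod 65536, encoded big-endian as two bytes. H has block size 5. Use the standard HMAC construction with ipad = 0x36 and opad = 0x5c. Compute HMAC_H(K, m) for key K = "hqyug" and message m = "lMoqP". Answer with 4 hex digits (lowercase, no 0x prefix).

Key "hqyug" = 68 71 79 75 67 is exactly B = 5 bytes: K' = 68 71 79 75 67.
K' ⊕ ipad = 5e 47 4f 43 51.  K' ⊕ opad = 34 2d 25 29 3b.
Inner input = (K'⊕ipad) ∥ m = 5e 47 4f 43 51 ∥ 6c 4d 6f 71 50.
Inner hash: sum = 94+71+79+67+81+108+77+111+113+80 = 881 → 03 71.
Outer input = (K'⊕opad) ∥ inner = 34 2d 25 29 3b ∥ 03 71.
Outer hash (tag): sum = 52+45+37+41+59+3+113 = 350 → 01 5e.

015e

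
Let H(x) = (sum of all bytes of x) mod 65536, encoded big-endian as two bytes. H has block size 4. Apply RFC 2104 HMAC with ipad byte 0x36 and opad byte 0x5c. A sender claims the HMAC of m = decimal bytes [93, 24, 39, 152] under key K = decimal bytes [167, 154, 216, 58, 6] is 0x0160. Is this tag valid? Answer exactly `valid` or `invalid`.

valid

Key decimal bytes [167, 154, 216, 58, 6] = a7 9a d8 3a 06 is 5 bytes > B = 4, so hash it first: H(key) = 02 59, then zero-pad to 4 bytes: K' = 02 59 00 00.
K' ⊕ ipad = 34 6f 36 36; K' ⊕ opad = 5e 05 5c 5c.
Inner hash: sum = 52+111+54+54+93+24+39+152 = 579 → 02 43.
Outer hash (recomputed tag): sum = 94+5+92+92+2+67 = 352 → 01 60.
Recomputed tag = 0160; claimed = 0160 → match.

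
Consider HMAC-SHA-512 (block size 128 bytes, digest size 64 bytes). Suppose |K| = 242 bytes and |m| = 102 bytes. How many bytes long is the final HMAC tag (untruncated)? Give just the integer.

64

The tag is one SHA-512 digest: 64 bytes.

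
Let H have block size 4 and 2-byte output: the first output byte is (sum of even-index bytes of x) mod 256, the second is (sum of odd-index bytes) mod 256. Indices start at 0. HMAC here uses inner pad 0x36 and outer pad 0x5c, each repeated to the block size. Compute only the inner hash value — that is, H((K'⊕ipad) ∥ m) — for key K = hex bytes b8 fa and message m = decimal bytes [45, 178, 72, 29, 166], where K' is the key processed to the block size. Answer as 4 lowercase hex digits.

dfd1

Key hex bytes b8 fa is 2 bytes ≤ B = 4; zero-pad to 4 bytes: K' = b8 fa 00 00.
K' ⊕ ipad = 8e cc 36 36.
Inner input = 8e cc 36 36 ∥ 2d b2 48 1d a6.
Inner hash: even-index sum = 479 mod 256 = 223; odd-index sum = 465 mod 256 = 209 → df d1.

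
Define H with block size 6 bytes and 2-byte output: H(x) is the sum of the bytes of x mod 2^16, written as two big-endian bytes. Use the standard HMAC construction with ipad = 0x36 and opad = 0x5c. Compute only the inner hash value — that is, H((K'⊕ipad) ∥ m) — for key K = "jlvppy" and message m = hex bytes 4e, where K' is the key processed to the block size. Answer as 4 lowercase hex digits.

Key "jlvppy" = 6a 6c 76 70 70 79 is exactly B = 6 bytes: K' = 6a 6c 76 70 70 79.
K' ⊕ ipad = 5c 5a 40 46 46 4f.
Inner input = 5c 5a 40 46 46 4f ∥ 4e.
Inner hash: sum = 92+90+64+70+70+79+78 = 543 → 02 1f.

021f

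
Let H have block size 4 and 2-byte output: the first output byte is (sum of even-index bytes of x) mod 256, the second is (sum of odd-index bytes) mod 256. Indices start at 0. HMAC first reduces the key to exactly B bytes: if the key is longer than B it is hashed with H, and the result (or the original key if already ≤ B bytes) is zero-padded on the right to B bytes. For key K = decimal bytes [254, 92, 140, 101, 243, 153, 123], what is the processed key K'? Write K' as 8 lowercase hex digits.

|K| = 7 > B = 4, so first hash the key.
H(K): even-index sum = 760 mod 256 = 248; odd-index sum = 346 mod 256 = 90 → f8 5a.
Zero-pad H(K) = f8 5a to 4 bytes: K' = f8 5a 00 00.

f85a0000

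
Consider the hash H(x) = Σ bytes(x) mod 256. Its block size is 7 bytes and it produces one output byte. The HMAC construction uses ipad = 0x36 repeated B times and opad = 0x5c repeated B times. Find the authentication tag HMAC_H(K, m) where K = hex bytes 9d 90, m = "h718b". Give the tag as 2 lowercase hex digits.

22

Key hex bytes 9d 90 is 2 bytes ≤ B = 7; zero-pad to 7 bytes: K' = 9d 90 00 00 00 00 00.
K' ⊕ ipad = ab a6 36 36 36 36 36.  K' ⊕ opad = c1 cc 5c 5c 5c 5c 5c.
Inner input = (K'⊕ipad) ∥ m = ab a6 36 36 36 36 36 ∥ 68 37 31 38 62.
Inner hash: sum = 171+166+54+54+54+54+54+104+55+49+56+98 = 969; mod 256 = 201 → c9.
Outer input = (K'⊕opad) ∥ inner = c1 cc 5c 5c 5c 5c 5c ∥ c9.
Outer hash (tag): sum = 193+204+92+92+92+92+92+201 = 1058; mod 256 = 34 → 22.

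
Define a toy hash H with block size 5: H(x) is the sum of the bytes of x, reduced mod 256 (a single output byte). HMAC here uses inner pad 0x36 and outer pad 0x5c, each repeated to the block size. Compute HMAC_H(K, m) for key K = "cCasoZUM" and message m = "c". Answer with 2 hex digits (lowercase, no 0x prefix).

37

Key "cCasoZUM" = 63 43 61 73 6f 5a 55 4d is 8 bytes > B = 5, so hash it first: H(key) = e5, then zero-pad to 5 bytes: K' = e5 00 00 00 00.
K' ⊕ ipad = d3 36 36 36 36.  K' ⊕ opad = b9 5c 5c 5c 5c.
Inner input = (K'⊕ipad) ∥ m = d3 36 36 36 36 ∥ 63.
Inner hash: sum = 211+54+54+54+54+99 = 526; mod 256 = 14 → 0e.
Outer input = (K'⊕opad) ∥ inner = b9 5c 5c 5c 5c ∥ 0e.
Outer hash (tag): sum = 185+92+92+92+92+14 = 567; mod 256 = 55 → 37.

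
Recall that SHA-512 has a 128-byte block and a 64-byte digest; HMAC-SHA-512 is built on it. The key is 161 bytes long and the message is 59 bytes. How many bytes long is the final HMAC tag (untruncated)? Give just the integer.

64

The tag is one SHA-512 digest: 64 bytes.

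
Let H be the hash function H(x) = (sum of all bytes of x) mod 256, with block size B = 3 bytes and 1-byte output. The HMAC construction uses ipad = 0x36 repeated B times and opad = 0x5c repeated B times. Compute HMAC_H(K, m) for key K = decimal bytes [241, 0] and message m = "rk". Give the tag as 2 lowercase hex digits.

75

Key decimal bytes [241, 0] = f1 00 is 2 bytes ≤ B = 3; zero-pad to 3 bytes: K' = f1 00 00.
K' ⊕ ipad = c7 36 36.  K' ⊕ opad = ad 5c 5c.
Inner input = (K'⊕ipad) ∥ m = c7 36 36 ∥ 72 6b.
Inner hash: sum = 199+54+54+114+107 = 528; mod 256 = 16 → 10.
Outer input = (K'⊕opad) ∥ inner = ad 5c 5c ∥ 10.
Outer hash (tag): sum = 173+92+92+16 = 373; mod 256 = 117 → 75.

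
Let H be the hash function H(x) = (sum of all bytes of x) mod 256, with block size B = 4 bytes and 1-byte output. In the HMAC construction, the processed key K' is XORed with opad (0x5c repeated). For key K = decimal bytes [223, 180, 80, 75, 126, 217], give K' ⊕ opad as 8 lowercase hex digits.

d95c5c5c

Key decimal bytes [223, 180, 80, 75, 126, 217] = df b4 50 4b 7e d9 is 6 bytes > B = 4, so hash it first: H(key) = 85, then zero-pad to 4 bytes: K' = 85 00 00 00.
XOR each byte with 0x5c: 85⊕5c=d9, 00⊕5c=5c, 00⊕5c=5c, 00⊕5c=5c.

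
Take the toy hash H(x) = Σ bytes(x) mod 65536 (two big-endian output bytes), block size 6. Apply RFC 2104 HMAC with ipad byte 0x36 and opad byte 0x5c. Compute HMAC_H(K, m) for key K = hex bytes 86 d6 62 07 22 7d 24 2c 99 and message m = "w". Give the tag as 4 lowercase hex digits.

02e0

Key hex bytes 86 d6 62 07 22 7d 24 2c 99 is 9 bytes > B = 6, so hash it first: H(key) = 03 4d, then zero-pad to 6 bytes: K' = 03 4d 00 00 00 00.
K' ⊕ ipad = 35 7b 36 36 36 36.  K' ⊕ opad = 5f 11 5c 5c 5c 5c.
Inner input = (K'⊕ipad) ∥ m = 35 7b 36 36 36 36 ∥ 77.
Inner hash: sum = 53+123+54+54+54+54+119 = 511 → 01 ff.
Outer input = (K'⊕opad) ∥ inner = 5f 11 5c 5c 5c 5c ∥ 01 ff.
Outer hash (tag): sum = 95+17+92+92+92+92+1+255 = 736 → 02 e0.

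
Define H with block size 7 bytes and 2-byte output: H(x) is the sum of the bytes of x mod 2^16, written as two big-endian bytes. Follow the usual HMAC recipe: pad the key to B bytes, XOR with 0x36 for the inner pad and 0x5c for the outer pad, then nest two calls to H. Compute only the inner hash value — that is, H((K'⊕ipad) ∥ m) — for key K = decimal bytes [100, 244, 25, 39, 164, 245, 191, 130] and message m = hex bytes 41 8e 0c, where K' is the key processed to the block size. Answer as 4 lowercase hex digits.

Key decimal bytes [100, 244, 25, 39, 164, 245, 191, 130] = 64 f4 19 27 a4 f5 bf 82 is 8 bytes > B = 7, so hash it first: H(key) = 04 72, then zero-pad to 7 bytes: K' = 04 72 00 00 00 00 00.
K' ⊕ ipad = 32 44 36 36 36 36 36.
Inner input = 32 44 36 36 36 36 36 ∥ 41 8e 0c.
Inner hash: sum = 50+68+54+54+54+54+54+65+142+12 = 607 → 02 5f.

025f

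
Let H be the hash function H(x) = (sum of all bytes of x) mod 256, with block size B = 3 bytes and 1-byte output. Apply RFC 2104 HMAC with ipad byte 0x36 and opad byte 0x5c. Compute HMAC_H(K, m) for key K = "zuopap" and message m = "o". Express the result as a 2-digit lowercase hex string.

Key "zuopap" = 7a 75 6f 70 61 70 is 6 bytes > B = 3, so hash it first: H(key) = 9f, then zero-pad to 3 bytes: K' = 9f 00 00.
K' ⊕ ipad = a9 36 36.  K' ⊕ opad = c3 5c 5c.
Inner input = (K'⊕ipad) ∥ m = a9 36 36 ∥ 6f.
Inner hash: sum = 169+54+54+111 = 388; mod 256 = 132 → 84.
Outer input = (K'⊕opad) ∥ inner = c3 5c 5c ∥ 84.
Outer hash (tag): sum = 195+92+92+132 = 511; mod 256 = 255 → ff.

ff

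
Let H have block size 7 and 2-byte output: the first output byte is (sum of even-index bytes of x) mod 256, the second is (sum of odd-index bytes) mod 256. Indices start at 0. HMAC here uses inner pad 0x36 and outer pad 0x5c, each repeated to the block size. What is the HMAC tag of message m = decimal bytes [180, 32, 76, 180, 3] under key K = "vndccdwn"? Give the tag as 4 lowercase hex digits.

00af

Key "vndccdwn" = 76 6e 64 63 63 64 77 6e is 8 bytes > B = 7, so hash it first: H(key) = b4 a3, then zero-pad to 7 bytes: K' = b4 a3 00 00 00 00 00.
K' ⊕ ipad = 82 95 36 36 36 36 36.  K' ⊕ opad = e8 ff 5c 5c 5c 5c 5c.
Inner input = (K'⊕ipad) ∥ m = 82 95 36 36 36 36 36 ∥ b4 20 4c b4 03.
Inner hash: even-index sum = 504 mod 256 = 248; odd-index sum = 516 mod 256 = 4 → f8 04.
Outer input = (K'⊕opad) ∥ inner = e8 ff 5c 5c 5c 5c 5c ∥ f8 04.
Outer hash (tag): even-index sum = 512 mod 256 = 0; odd-index sum = 687 mod 256 = 175 → 00 af.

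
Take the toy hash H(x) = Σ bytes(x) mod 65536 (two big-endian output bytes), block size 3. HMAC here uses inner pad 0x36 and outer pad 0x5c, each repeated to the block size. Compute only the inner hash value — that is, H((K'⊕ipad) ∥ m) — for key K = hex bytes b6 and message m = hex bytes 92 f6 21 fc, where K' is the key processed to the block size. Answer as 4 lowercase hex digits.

Key hex bytes b6 is 1 byte ≤ B = 3; zero-pad to 3 bytes: K' = b6 00 00.
K' ⊕ ipad = 80 36 36.
Inner input = 80 36 36 ∥ 92 f6 21 fc.
Inner hash: sum = 128+54+54+146+246+33+252 = 913 → 03 91.

0391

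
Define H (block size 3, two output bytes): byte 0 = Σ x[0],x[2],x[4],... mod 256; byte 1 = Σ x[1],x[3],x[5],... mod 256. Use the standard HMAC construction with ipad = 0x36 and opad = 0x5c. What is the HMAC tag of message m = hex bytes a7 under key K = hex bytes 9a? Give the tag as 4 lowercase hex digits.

Key hex bytes 9a is 1 byte ≤ B = 3; zero-pad to 3 bytes: K' = 9a 00 00.
K' ⊕ ipad = ac 36 36.  K' ⊕ opad = c6 5c 5c.
Inner input = (K'⊕ipad) ∥ m = ac 36 36 ∥ a7.
Inner hash: even-index sum = 226 mod 256 = 226; odd-index sum = 221 mod 256 = 221 → e2 dd.
Outer input = (K'⊕opad) ∥ inner = c6 5c 5c ∥ e2 dd.
Outer hash (tag): even-index sum = 511 mod 256 = 255; odd-index sum = 318 mod 256 = 62 → ff 3e.

ff3e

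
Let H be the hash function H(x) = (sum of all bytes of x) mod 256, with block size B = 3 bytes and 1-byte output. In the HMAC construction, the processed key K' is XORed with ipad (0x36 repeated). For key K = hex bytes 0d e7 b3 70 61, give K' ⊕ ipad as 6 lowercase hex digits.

Key hex bytes 0d e7 b3 70 61 is 5 bytes > B = 3, so hash it first: H(key) = 78, then zero-pad to 3 bytes: K' = 78 00 00.
XOR each byte with 0x36: 78⊕36=4e, 00⊕36=36, 00⊕36=36.

4e3636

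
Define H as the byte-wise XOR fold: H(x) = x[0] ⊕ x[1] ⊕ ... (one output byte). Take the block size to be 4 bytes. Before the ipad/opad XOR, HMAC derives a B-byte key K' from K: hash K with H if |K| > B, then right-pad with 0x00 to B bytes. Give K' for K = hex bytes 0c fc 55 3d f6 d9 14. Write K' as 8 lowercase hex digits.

a3000000

|K| = 7 > B = 4, so first hash the key.
H(K): XOR 0c⊕fc⊕55⊕3d⊕f6⊕d9⊕14 = a3.
Zero-pad H(K) = a3 to 4 bytes: K' = a3 00 00 00.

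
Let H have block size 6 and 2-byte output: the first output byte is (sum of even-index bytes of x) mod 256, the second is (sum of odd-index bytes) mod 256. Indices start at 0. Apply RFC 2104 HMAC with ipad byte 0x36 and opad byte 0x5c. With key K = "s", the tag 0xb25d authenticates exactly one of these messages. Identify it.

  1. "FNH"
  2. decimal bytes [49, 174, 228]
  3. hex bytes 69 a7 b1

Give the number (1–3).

3

Key "s" = 73 is 1 byte ≤ B = 6; zero-pad to 6 bytes: K' = 73 00 00 00 00 00.
K' ⊕ ipad = 45 36 36 36 36 36; K' ⊕ opad = 2f 5c 5c 5c 5c 5c.
m1: inner = H(45 36 36 36 36 36 46 4e 48) = 3f f0; tag = H(2f 5c 5c 5c 5c 5c 3f f0) = 2604
m2: inner = H(45 36 36 36 36 36 31 ae e4) = c6 50; tag = H(2f 5c 5c 5c 5c 5c c6 50) = ad64
m3: inner = H(45 36 36 36 36 36 69 a7 b1) = cb 49; tag = H(2f 5c 5c 5c 5c 5c cb 49) = b25d ← matches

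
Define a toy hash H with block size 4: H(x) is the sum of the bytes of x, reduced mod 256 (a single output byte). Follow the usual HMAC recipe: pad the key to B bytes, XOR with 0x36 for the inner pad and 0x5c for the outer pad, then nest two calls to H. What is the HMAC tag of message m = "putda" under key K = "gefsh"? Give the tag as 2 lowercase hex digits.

Key "gefsh" = 67 65 66 73 68 is 5 bytes > B = 4, so hash it first: H(key) = 0d, then zero-pad to 4 bytes: K' = 0d 00 00 00.
K' ⊕ ipad = 3b 36 36 36.  K' ⊕ opad = 51 5c 5c 5c.
Inner input = (K'⊕ipad) ∥ m = 3b 36 36 36 ∥ 70 75 74 64 61.
Inner hash: sum = 59+54+54+54+112+117+116+100+97 = 763; mod 256 = 251 → fb.
Outer input = (K'⊕opad) ∥ inner = 51 5c 5c 5c ∥ fb.
Outer hash (tag): sum = 81+92+92+92+251 = 608; mod 256 = 96 → 60.

60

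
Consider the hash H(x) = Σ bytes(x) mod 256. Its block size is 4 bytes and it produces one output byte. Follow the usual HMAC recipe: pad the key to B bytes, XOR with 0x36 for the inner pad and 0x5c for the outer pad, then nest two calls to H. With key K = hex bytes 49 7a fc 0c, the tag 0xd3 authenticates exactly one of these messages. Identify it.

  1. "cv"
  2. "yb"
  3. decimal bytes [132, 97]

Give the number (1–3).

Key hex bytes 49 7a fc 0c is exactly B = 4 bytes: K' = 49 7a fc 0c.
K' ⊕ ipad = 7f 4c ca 3a; K' ⊕ opad = 15 26 a0 50.
m1: inner = H(7f 4c ca 3a 63 76) = a8; tag = H(15 26 a0 50 a8) = d3 ← matches
m2: inner = H(7f 4c ca 3a 79 62) = aa; tag = H(15 26 a0 50 aa) = d5
m3: inner = H(7f 4c ca 3a 84 61) = b4; tag = H(15 26 a0 50 b4) = df

1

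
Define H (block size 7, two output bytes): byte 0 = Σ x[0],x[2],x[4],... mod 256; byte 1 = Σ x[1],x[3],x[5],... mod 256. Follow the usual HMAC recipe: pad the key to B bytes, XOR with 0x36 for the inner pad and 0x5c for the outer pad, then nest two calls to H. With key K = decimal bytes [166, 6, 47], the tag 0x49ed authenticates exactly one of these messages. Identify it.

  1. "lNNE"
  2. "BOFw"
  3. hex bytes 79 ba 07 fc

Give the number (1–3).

Key decimal bytes [166, 6, 47] = a6 06 2f is 3 bytes ≤ B = 7; zero-pad to 7 bytes: K' = a6 06 2f 00 00 00 00.
K' ⊕ ipad = 90 30 19 36 36 36 36; K' ⊕ opad = fa 5a 73 5c 5c 5c 5c.
m1: inner = H(90 30 19 36 36 36 36 6c 4e 4e 45) = a8 56; tag = H(fa 5a 73 5c 5c 5c 5c a8 56) = 7bba
m2: inner = H(90 30 19 36 36 36 36 42 4f 46 77) = db 24; tag = H(fa 5a 73 5c 5c 5c 5c db 24) = 49ed ← matches
m3: inner = H(90 30 19 36 36 36 36 79 ba 07 fc) = cb 1c; tag = H(fa 5a 73 5c 5c 5c 5c cb 1c) = 41dd

2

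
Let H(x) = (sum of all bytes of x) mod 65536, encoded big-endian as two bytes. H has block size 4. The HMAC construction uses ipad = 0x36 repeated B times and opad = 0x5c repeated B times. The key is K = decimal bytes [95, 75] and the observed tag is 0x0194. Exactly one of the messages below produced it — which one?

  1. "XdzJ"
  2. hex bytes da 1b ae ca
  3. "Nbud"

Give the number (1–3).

Key decimal bytes [95, 75] = 5f 4b is 2 bytes ≤ B = 4; zero-pad to 4 bytes: K' = 5f 4b 00 00.
K' ⊕ ipad = 69 7d 36 36; K' ⊕ opad = 03 17 5c 5c.
m1: inner = H(69 7d 36 36 58 64 7a 4a) = 02 d2; tag = H(03 17 5c 5c 02 d2) = 01a6
m2: inner = H(69 7d 36 36 da 1b ae ca) = 03 bf; tag = H(03 17 5c 5c 03 bf) = 0194 ← matches
m3: inner = H(69 7d 36 36 4e 62 75 64) = 02 db; tag = H(03 17 5c 5c 02 db) = 01af

2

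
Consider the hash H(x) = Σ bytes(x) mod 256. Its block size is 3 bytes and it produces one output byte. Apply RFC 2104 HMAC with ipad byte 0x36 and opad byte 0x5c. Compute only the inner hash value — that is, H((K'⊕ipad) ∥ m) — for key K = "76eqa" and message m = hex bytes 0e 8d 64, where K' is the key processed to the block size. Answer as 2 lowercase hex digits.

Key "76eqa" = 37 36 65 71 61 is 5 bytes > B = 3, so hash it first: H(key) = a4, then zero-pad to 3 bytes: K' = a4 00 00.
K' ⊕ ipad = 92 36 36.
Inner input = 92 36 36 ∥ 0e 8d 64.
Inner hash: sum = 146+54+54+14+141+100 = 509; mod 256 = 253 → fd.

fd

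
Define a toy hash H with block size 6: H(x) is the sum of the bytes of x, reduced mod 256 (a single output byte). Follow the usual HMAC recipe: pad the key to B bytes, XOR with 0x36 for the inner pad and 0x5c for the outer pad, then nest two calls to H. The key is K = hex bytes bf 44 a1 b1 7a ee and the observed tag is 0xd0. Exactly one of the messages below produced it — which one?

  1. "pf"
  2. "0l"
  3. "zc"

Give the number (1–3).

Key hex bytes bf 44 a1 b1 7a ee is exactly B = 6 bytes: K' = bf 44 a1 b1 7a ee.
K' ⊕ ipad = 89 72 97 87 4c d8; K' ⊕ opad = e3 18 fd ed 26 b2.
m1: inner = H(89 72 97 87 4c d8 70 66) = 13; tag = H(e3 18 fd ed 26 b2 13) = d0 ← matches
m2: inner = H(89 72 97 87 4c d8 30 6c) = d9; tag = H(e3 18 fd ed 26 b2 d9) = 96
m3: inner = H(89 72 97 87 4c d8 7a 63) = 1a; tag = H(e3 18 fd ed 26 b2 1a) = d7

1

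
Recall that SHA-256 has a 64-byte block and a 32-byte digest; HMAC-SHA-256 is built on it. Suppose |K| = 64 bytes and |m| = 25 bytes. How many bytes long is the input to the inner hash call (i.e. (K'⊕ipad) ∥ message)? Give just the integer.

Key is 64 ≤ 64 bytes, zero-padded: |K'| = 64.
Inner input = (K'⊕ipad) ∥ m → 64 + 25 = 89 bytes.

89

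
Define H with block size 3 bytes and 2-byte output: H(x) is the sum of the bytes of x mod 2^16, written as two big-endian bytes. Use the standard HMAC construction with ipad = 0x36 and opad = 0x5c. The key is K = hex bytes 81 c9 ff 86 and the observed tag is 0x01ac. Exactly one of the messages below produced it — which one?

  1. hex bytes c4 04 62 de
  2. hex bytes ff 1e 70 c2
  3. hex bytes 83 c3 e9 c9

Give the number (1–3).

3

Key hex bytes 81 c9 ff 86 is 4 bytes > B = 3, so hash it first: H(key) = 02 cf, then zero-pad to 3 bytes: K' = 02 cf 00.
K' ⊕ ipad = 34 f9 36; K' ⊕ opad = 5e 93 5c.
m1: inner = H(34 f9 36 c4 04 62 de) = 03 6b; tag = H(5e 93 5c 03 6b) = 01bb
m2: inner = H(34 f9 36 ff 1e 70 c2) = 03 b2; tag = H(5e 93 5c 03 b2) = 0202
m3: inner = H(34 f9 36 83 c3 e9 c9) = 04 5b; tag = H(5e 93 5c 04 5b) = 01ac ← matches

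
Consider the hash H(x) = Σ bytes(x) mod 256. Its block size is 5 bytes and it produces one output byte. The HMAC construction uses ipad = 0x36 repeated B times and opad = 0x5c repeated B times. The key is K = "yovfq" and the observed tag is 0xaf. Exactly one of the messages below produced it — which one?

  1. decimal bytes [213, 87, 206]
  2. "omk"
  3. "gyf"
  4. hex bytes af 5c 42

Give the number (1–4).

2

Key "yovfq" = 79 6f 76 66 71 is exactly B = 5 bytes: K' = 79 6f 76 66 71.
K' ⊕ ipad = 4f 59 40 50 47; K' ⊕ opad = 25 33 2a 3a 2d.
m1: inner = H(4f 59 40 50 47 d5 57 ce) = 79; tag = H(25 33 2a 3a 2d 79) = 62
m2: inner = H(4f 59 40 50 47 6f 6d 6b) = c6; tag = H(25 33 2a 3a 2d c6) = af ← matches
m3: inner = H(4f 59 40 50 47 67 79 66) = c5; tag = H(25 33 2a 3a 2d c5) = ae
m4: inner = H(4f 59 40 50 47 af 5c 42) = cc; tag = H(25 33 2a 3a 2d cc) = b5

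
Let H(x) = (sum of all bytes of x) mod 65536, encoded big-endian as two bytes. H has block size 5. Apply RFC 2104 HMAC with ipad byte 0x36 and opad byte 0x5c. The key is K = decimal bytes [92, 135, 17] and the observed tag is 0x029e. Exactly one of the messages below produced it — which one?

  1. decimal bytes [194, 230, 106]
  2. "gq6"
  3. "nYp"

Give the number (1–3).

2

Key decimal bytes [92, 135, 17] = 5c 87 11 is 3 bytes ≤ B = 5; zero-pad to 5 bytes: K' = 5c 87 11 00 00.
K' ⊕ ipad = 6a b1 27 36 36; K' ⊕ opad = 00 db 4d 5c 5c.
m1: inner = H(6a b1 27 36 36 c2 e6 6a) = 03 c0; tag = H(00 db 4d 5c 5c 03 c0) = 02a3
m2: inner = H(6a b1 27 36 36 67 71 36) = 02 bc; tag = H(00 db 4d 5c 5c 02 bc) = 029e ← matches
m3: inner = H(6a b1 27 36 36 6e 59 70) = 02 e5; tag = H(00 db 4d 5c 5c 02 e5) = 02c7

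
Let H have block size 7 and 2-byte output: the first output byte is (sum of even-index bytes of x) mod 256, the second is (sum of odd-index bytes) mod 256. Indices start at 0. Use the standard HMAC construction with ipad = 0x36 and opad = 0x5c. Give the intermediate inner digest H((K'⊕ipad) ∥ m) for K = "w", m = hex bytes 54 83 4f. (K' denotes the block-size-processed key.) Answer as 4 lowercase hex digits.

Key "w" = 77 is 1 byte ≤ B = 7; zero-pad to 7 bytes: K' = 77 00 00 00 00 00 00.
K' ⊕ ipad = 41 36 36 36 36 36 36.
Inner input = 41 36 36 36 36 36 36 ∥ 54 83 4f.
Inner hash: even-index sum = 358 mod 256 = 102; odd-index sum = 325 mod 256 = 69 → 66 45.

6645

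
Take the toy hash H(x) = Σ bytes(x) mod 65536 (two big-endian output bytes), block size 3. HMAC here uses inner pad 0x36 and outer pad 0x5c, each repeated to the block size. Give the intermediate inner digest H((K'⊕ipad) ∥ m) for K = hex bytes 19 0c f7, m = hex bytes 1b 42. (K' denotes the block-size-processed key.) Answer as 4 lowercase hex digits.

Key hex bytes 19 0c f7 is exactly B = 3 bytes: K' = 19 0c f7.
K' ⊕ ipad = 2f 3a c1.
Inner input = 2f 3a c1 ∥ 1b 42.
Inner hash: sum = 47+58+193+27+66 = 391 → 01 87.

0187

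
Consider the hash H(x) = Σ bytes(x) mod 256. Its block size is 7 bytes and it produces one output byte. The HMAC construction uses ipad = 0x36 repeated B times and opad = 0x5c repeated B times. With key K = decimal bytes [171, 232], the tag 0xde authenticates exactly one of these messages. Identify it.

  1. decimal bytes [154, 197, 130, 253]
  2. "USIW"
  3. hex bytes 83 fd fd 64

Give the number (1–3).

Key decimal bytes [171, 232] = ab e8 is 2 bytes ≤ B = 7; zero-pad to 7 bytes: K' = ab e8 00 00 00 00 00.
K' ⊕ ipad = 9d de 36 36 36 36 36; K' ⊕ opad = f7 b4 5c 5c 5c 5c 5c.
m1: inner = H(9d de 36 36 36 36 36 9a c5 82 fd) = 67; tag = H(f7 b4 5c 5c 5c 5c 5c 67) = de ← matches
m2: inner = H(9d de 36 36 36 36 36 55 53 49 57) = d1; tag = H(f7 b4 5c 5c 5c 5c 5c d1) = 48
m3: inner = H(9d de 36 36 36 36 36 83 fd fd 64) = 6a; tag = H(f7 b4 5c 5c 5c 5c 5c 6a) = e1

1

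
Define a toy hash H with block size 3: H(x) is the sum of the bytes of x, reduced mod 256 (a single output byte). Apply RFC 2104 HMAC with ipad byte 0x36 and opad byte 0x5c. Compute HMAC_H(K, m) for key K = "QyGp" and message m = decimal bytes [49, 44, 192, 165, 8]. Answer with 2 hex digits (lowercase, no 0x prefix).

Key "QyGp" = 51 79 47 70 is 4 bytes > B = 3, so hash it first: H(key) = 81, then zero-pad to 3 bytes: K' = 81 00 00.
K' ⊕ ipad = b7 36 36.  K' ⊕ opad = dd 5c 5c.
Inner input = (K'⊕ipad) ∥ m = b7 36 36 ∥ 31 2c c0 a5 08.
Inner hash: sum = 183+54+54+49+44+192+165+8 = 749; mod 256 = 237 → ed.
Outer input = (K'⊕opad) ∥ inner = dd 5c 5c ∥ ed.
Outer hash (tag): sum = 221+92+92+237 = 642; mod 256 = 130 → 82.

82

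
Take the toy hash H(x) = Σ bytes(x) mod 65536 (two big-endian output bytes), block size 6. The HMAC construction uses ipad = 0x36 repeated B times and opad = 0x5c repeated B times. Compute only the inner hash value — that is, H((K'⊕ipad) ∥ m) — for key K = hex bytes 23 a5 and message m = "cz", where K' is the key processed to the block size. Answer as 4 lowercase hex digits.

025d

Key hex bytes 23 a5 is 2 bytes ≤ B = 6; zero-pad to 6 bytes: K' = 23 a5 00 00 00 00.
K' ⊕ ipad = 15 93 36 36 36 36.
Inner input = 15 93 36 36 36 36 ∥ 63 7a.
Inner hash: sum = 21+147+54+54+54+54+99+122 = 605 → 02 5d.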